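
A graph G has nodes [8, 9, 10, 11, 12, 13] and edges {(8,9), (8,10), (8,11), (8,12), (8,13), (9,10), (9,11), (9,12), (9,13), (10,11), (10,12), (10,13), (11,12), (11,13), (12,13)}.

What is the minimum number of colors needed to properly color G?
Clique number ω(G) = 6 (lower bound: χ ≥ ω).
The clique on [8, 9, 10, 11, 12, 13] has size 6, forcing χ ≥ 6, and the coloring below uses 6 colors, so χ(G) = 6.
A valid 6-coloring: color 1: [9]; color 2: [13]; color 3: [11]; color 4: [10]; color 5: [8]; color 6: [12].

χ(G) = 6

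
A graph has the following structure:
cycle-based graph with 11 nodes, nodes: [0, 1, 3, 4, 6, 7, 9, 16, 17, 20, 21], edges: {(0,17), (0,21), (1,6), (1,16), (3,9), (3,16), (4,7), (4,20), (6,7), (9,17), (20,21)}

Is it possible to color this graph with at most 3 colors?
A valid 3-coloring: color 1: [3, 4, 6, 17, 21]; color 2: [0, 1, 7, 9, 20]; color 3: [16].
(χ(G) = 3 ≤ 3.)

Yes, G is 3-colorable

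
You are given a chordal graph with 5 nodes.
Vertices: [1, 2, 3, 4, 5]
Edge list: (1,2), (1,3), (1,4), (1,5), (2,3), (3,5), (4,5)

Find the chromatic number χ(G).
Clique number ω(G) = 3 (lower bound: χ ≥ ω).
The clique on [1, 2, 3] has size 3, forcing χ ≥ 3, and the coloring below uses 3 colors, so χ(G) = 3.
A valid 3-coloring: color 1: [1]; color 2: [2, 5]; color 3: [3, 4].

χ(G) = 3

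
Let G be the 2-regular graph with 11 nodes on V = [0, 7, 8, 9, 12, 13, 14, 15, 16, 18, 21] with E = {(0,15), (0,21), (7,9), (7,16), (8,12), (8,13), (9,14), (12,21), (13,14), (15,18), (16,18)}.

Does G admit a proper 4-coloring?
Yes, G is 4-colorable

A valid 4-coloring: color 1: [0, 9, 12, 13, 18]; color 2: [8, 14, 15, 16, 21]; color 3: [7].
(χ(G) = 3 ≤ 4.)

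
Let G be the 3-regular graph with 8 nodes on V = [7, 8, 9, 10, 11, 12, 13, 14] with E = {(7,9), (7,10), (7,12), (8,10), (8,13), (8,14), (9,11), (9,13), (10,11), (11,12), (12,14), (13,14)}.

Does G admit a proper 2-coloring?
No, G is not 2-colorable

The clique on vertices [8, 13, 14] has size 3 > 2, so it alone needs 3 colors.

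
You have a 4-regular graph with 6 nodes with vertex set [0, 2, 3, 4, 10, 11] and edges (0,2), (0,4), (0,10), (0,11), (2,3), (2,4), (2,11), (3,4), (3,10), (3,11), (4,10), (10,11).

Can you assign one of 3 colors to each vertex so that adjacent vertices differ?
Yes, G is 3-colorable

A valid 3-coloring: color 1: [4, 11]; color 2: [2, 10]; color 3: [0, 3].
(χ(G) = 3 ≤ 3.)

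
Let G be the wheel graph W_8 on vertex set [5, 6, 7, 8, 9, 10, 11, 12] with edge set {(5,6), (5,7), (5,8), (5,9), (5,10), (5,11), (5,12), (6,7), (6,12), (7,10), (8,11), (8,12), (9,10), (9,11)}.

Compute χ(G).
χ(G) = 4

Clique number ω(G) = 3 (lower bound: χ ≥ ω).
Odd cycle [12, 8, 11, 9, 10, 7, 6] needs 3 colors (χ ≥ 3).
Vertex 5 is adjacent to every vertex of [6, 7, 8, 9, 10, 11, 12], which already need 3 colors among themselves, so 5 needs a new color (χ ≥ 4).
The coloring below uses 4 colors, so χ(G) = 4.
A valid 4-coloring: color 1: [5]; color 2: [7, 11, 12]; color 3: [6, 8, 9]; color 4: [10].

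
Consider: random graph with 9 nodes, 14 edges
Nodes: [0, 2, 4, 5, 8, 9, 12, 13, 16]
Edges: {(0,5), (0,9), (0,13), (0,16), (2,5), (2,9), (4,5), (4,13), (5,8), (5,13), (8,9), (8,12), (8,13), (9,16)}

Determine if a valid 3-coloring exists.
A valid 3-coloring: color 1: [5, 9, 12]; color 2: [0, 2, 4, 8]; color 3: [13, 16].
(χ(G) = 3 ≤ 3.)

Yes, G is 3-colorable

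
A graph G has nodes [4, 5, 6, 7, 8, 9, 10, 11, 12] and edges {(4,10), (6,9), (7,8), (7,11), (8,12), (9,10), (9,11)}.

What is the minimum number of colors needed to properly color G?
χ(G) = 2

Clique number ω(G) = 2 (lower bound: χ ≥ ω).
The graph is bipartite (no odd cycle), so 2 colors suffice: χ(G) = 2.
A valid 2-coloring: color 1: [4, 5, 7, 9, 12]; color 2: [6, 8, 10, 11].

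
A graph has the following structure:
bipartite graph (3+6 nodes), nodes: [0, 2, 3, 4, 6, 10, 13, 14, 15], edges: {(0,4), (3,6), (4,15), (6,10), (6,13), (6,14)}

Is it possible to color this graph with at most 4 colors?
Yes, G is 4-colorable

A valid 4-coloring: color 1: [2, 4, 6]; color 2: [0, 3, 10, 13, 14, 15].
(χ(G) = 2 ≤ 4.)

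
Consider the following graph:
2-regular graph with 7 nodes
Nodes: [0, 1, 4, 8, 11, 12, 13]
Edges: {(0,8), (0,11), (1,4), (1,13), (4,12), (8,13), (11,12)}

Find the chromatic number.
χ(G) = 3

Clique number ω(G) = 2 (lower bound: χ ≥ ω).
Odd cycle [4, 1, 13, 8, 0, 11, 12] needs 3 colors (χ ≥ 3).
The coloring below uses 3 colors, so χ(G) = 3.
A valid 3-coloring: color 1: [1, 8, 11]; color 2: [0, 4, 13]; color 3: [12].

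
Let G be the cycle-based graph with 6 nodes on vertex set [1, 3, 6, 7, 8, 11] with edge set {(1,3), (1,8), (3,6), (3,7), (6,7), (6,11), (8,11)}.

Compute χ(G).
Clique number ω(G) = 3 (lower bound: χ ≥ ω).
The clique on [3, 6, 7] has size 3, forcing χ ≥ 3, and the coloring below uses 3 colors, so χ(G) = 3.
A valid 3-coloring: color 1: [3, 8]; color 2: [1, 6]; color 3: [7, 11].

χ(G) = 3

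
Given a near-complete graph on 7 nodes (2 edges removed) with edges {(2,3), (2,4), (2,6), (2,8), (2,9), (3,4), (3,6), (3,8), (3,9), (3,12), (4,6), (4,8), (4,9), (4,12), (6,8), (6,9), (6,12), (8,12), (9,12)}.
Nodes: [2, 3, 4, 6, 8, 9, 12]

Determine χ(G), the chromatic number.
Clique number ω(G) = 5 (lower bound: χ ≥ ω).
The clique on [2, 3, 4, 6, 8] has size 5, forcing χ ≥ 5, and the coloring below uses 5 colors, so χ(G) = 5.
A valid 5-coloring: color 1: [3]; color 2: [6]; color 3: [4]; color 4: [2, 12]; color 5: [8, 9].

χ(G) = 5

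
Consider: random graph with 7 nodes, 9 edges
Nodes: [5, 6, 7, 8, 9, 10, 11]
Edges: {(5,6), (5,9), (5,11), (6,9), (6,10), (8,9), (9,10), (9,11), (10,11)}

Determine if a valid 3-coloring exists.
A valid 3-coloring: color 1: [7, 9]; color 2: [5, 8, 10]; color 3: [6, 11].
(χ(G) = 3 ≤ 3.)

Yes, G is 3-colorable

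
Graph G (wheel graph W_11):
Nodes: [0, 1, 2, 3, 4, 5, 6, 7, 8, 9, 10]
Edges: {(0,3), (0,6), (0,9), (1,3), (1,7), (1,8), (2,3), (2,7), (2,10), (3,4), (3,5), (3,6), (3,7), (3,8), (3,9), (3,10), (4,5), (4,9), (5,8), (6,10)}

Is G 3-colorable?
Yes, G is 3-colorable

A valid 3-coloring: color 1: [3]; color 2: [1, 2, 5, 6, 9]; color 3: [0, 4, 7, 8, 10].
(χ(G) = 3 ≤ 3.)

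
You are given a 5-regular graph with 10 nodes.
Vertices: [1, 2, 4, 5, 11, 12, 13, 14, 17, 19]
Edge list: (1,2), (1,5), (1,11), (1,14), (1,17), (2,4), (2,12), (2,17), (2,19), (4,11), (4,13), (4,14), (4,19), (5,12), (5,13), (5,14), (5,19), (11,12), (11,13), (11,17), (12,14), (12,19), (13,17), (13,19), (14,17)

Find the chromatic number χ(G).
Clique number ω(G) = 3 (lower bound: χ ≥ ω).
Odd cycle [5, 12, 2, 4, 13] needs 3 colors (χ ≥ 3).
Vertex 19 is adjacent to every vertex of [2, 4, 5, 12, 13], which already need 3 colors among themselves, so 19 needs a new color (χ ≥ 4).
The coloring below uses 4 colors, so χ(G) = 4.
A valid 4-coloring: color 1: [1, 4, 12]; color 2: [2, 13, 14]; color 3: [5, 17]; color 4: [11, 19].

χ(G) = 4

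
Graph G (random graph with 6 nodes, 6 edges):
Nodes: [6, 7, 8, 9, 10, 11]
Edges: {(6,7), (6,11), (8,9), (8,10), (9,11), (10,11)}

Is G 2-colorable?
A valid 2-coloring: color 1: [7, 8, 11]; color 2: [6, 9, 10].
(χ(G) = 2 ≤ 2.)

Yes, G is 2-colorable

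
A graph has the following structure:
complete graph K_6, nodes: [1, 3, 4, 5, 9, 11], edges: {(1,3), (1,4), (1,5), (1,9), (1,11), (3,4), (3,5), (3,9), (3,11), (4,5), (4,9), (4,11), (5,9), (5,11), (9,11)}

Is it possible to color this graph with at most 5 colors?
The clique on vertices [1, 3, 4, 5, 9, 11] has size 6 > 5, so it alone needs 6 colors.

No, G is not 5-colorable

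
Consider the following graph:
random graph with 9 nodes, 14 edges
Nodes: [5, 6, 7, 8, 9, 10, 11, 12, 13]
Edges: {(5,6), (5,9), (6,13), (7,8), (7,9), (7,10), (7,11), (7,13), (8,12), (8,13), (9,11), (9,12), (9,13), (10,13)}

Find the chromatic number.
Clique number ω(G) = 3 (lower bound: χ ≥ ω).
The clique on [7, 9, 11] has size 3, forcing χ ≥ 3, and the coloring below uses 3 colors, so χ(G) = 3.
A valid 3-coloring: color 1: [5, 7, 12]; color 2: [6, 8, 9, 10]; color 3: [11, 13].

χ(G) = 3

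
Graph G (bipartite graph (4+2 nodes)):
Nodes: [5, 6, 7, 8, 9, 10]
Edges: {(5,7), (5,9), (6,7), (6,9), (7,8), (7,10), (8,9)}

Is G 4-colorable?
Yes, G is 4-colorable

A valid 4-coloring: color 1: [7, 9]; color 2: [5, 6, 8, 10].
(χ(G) = 2 ≤ 4.)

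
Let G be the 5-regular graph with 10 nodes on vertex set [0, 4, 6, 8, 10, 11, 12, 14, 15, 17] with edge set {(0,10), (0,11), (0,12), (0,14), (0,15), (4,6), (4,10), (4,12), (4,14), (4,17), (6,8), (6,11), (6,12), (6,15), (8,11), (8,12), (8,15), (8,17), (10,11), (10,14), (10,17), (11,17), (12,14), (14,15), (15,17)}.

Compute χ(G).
χ(G) = 4

Clique number ω(G) = 3 (lower bound: χ ≥ ω).
Odd cycle [14, 4, 17, 11, 0] needs 3 colors (χ ≥ 3).
Vertex 10 is adjacent to every vertex of [0, 4, 11, 14, 17], which already need 3 colors among themselves, so 10 needs a new color (χ ≥ 4).
The coloring below uses 4 colors, so χ(G) = 4.
A valid 4-coloring: color 1: [11, 12, 15]; color 2: [6, 14, 17]; color 3: [8, 10]; color 4: [0, 4].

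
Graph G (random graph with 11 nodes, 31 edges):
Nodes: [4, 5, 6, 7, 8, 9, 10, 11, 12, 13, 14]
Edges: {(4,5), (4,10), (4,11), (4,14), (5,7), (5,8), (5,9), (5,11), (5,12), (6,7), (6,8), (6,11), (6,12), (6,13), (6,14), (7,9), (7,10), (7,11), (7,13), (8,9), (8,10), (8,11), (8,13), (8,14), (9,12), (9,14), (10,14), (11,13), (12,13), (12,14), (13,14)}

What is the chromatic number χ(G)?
χ(G) = 4

Clique number ω(G) = 4 (lower bound: χ ≥ ω).
The clique on [6, 8, 11, 13] has size 4, forcing χ ≥ 4, and the coloring below uses 4 colors, so χ(G) = 4.
A valid 4-coloring: color 1: [11, 14]; color 2: [4, 7, 8, 12]; color 3: [5, 10, 13]; color 4: [6, 9].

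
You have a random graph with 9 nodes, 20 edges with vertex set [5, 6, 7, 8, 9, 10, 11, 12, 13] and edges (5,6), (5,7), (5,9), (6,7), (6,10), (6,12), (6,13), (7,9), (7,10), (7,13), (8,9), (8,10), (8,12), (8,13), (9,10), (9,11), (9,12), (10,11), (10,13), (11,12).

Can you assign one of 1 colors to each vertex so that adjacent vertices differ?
No, G is not 1-colorable

The clique on vertices [6, 7, 10, 13] has size 4 > 1, so it alone needs 4 colors.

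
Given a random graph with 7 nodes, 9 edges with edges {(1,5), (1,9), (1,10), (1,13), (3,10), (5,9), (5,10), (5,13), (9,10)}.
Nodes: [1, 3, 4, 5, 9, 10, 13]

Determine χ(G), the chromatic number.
Clique number ω(G) = 4 (lower bound: χ ≥ ω).
The clique on [1, 5, 9, 10] has size 4, forcing χ ≥ 4, and the coloring below uses 4 colors, so χ(G) = 4.
A valid 4-coloring: color 1: [4, 10, 13]; color 2: [3, 5]; color 3: [1]; color 4: [9].

χ(G) = 4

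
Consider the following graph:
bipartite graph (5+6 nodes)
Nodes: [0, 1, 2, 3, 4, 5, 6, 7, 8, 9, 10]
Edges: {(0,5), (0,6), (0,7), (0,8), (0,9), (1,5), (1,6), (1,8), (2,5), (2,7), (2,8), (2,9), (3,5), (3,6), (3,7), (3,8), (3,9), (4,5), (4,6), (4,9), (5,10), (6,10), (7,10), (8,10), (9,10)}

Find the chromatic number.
Clique number ω(G) = 2 (lower bound: χ ≥ ω).
The graph is bipartite (no odd cycle), so 2 colors suffice: χ(G) = 2.
A valid 2-coloring: color 1: [5, 6, 7, 8, 9]; color 2: [0, 1, 2, 3, 4, 10].

χ(G) = 2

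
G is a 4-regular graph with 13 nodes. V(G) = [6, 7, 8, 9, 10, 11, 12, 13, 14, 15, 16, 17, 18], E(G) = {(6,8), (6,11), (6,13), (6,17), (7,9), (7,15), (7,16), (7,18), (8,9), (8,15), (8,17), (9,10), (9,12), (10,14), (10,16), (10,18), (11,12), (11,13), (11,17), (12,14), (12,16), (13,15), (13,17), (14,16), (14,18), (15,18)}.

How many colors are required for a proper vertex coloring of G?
Clique number ω(G) = 4 (lower bound: χ ≥ ω).
The clique on [6, 11, 13, 17] has size 4, forcing χ ≥ 4, and the coloring below uses 4 colors, so χ(G) = 4.
A valid 4-coloring: color 1: [8, 11, 16, 18]; color 2: [6, 9, 14, 15]; color 3: [7, 10, 12, 13]; color 4: [17].

χ(G) = 4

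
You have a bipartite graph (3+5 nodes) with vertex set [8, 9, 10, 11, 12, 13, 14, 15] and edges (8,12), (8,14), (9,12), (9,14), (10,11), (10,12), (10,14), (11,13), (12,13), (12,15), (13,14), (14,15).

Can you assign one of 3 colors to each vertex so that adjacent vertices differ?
Yes, G is 3-colorable

A valid 3-coloring: color 1: [11, 12, 14]; color 2: [8, 9, 10, 13, 15].
(χ(G) = 2 ≤ 3.)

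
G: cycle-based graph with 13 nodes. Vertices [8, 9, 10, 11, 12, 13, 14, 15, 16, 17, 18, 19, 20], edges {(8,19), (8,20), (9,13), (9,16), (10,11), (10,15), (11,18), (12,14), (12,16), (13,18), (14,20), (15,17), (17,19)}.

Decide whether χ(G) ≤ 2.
No, G is not 2-colorable

Odd cycle [16, 12, 14, 20, 8, 19, 17, 15, 10, 11, 18, 13, 9] needs 3 colors (χ ≥ 3).
Hence χ(G) ≥ 3 > 2, so no proper 2-coloring exists.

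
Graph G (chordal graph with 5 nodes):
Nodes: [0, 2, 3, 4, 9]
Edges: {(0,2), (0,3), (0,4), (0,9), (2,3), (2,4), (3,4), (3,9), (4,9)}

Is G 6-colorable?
Yes, G is 6-colorable

A valid 6-coloring: color 1: [3]; color 2: [0]; color 3: [4]; color 4: [2, 9].
(χ(G) = 4 ≤ 6.)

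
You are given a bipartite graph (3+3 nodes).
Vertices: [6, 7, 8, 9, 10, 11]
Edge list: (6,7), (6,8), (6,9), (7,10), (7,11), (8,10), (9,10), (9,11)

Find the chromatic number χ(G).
Clique number ω(G) = 2 (lower bound: χ ≥ ω).
The graph is bipartite (no odd cycle), so 2 colors suffice: χ(G) = 2.
A valid 2-coloring: color 1: [6, 10, 11]; color 2: [7, 8, 9].

χ(G) = 2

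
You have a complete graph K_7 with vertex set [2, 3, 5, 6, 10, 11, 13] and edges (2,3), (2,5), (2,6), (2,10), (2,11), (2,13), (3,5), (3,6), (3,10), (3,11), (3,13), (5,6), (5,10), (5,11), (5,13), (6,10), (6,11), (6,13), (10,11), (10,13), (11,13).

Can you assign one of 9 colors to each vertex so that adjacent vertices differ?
Yes, G is 9-colorable

A valid 9-coloring: color 1: [11]; color 2: [6]; color 3: [5]; color 4: [2]; color 5: [13]; color 6: [10]; color 7: [3].
(χ(G) = 7 ≤ 9.)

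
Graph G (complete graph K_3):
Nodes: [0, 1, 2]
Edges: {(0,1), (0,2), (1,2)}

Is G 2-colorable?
No, G is not 2-colorable

The clique on vertices [0, 1, 2] has size 3 > 2, so it alone needs 3 colors.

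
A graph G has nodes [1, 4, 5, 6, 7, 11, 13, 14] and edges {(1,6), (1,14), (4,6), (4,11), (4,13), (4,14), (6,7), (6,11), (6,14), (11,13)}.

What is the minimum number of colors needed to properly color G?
Clique number ω(G) = 3 (lower bound: χ ≥ ω).
The clique on [4, 11, 13] has size 3, forcing χ ≥ 3, and the coloring below uses 3 colors, so χ(G) = 3.
A valid 3-coloring: color 1: [5, 6, 13]; color 2: [1, 4, 7]; color 3: [11, 14].

χ(G) = 3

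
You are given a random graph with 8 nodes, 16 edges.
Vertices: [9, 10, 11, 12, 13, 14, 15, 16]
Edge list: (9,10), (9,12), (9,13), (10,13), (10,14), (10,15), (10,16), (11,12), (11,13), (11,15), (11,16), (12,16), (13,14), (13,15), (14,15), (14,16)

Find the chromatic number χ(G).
Clique number ω(G) = 4 (lower bound: χ ≥ ω).
The clique on [10, 13, 14, 15] has size 4, forcing χ ≥ 4, and the coloring below uses 4 colors, so χ(G) = 4.
A valid 4-coloring: color 1: [10, 11]; color 2: [12, 13]; color 3: [9, 14]; color 4: [15, 16].

χ(G) = 4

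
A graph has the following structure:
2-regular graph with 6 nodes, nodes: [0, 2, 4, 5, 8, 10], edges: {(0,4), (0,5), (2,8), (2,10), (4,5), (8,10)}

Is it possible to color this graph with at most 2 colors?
No, G is not 2-colorable

The clique on vertices [0, 4, 5] has size 3 > 2, so it alone needs 3 colors.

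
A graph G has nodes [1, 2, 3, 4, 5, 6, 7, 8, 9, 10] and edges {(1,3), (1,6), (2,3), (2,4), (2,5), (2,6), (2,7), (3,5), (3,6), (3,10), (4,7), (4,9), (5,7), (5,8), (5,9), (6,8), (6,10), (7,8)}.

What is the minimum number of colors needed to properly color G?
Clique number ω(G) = 3 (lower bound: χ ≥ ω).
The clique on [1, 3, 6] has size 3, forcing χ ≥ 3, and the coloring below uses 3 colors, so χ(G) = 3.
A valid 3-coloring: color 1: [1, 2, 8, 9, 10]; color 2: [4, 5, 6]; color 3: [3, 7].

χ(G) = 3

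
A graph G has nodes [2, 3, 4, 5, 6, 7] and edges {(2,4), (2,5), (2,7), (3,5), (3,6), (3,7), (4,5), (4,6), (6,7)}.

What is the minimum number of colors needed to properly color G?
Clique number ω(G) = 3 (lower bound: χ ≥ ω).
The clique on [2, 4, 5] has size 3, forcing χ ≥ 3, and the coloring below uses 3 colors, so χ(G) = 3.
A valid 3-coloring: color 1: [3, 4]; color 2: [2, 6]; color 3: [5, 7].

χ(G) = 3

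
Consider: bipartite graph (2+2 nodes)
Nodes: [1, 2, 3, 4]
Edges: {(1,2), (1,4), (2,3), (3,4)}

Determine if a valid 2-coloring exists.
A valid 2-coloring: color 1: [2, 4]; color 2: [1, 3].
(χ(G) = 2 ≤ 2.)

Yes, G is 2-colorable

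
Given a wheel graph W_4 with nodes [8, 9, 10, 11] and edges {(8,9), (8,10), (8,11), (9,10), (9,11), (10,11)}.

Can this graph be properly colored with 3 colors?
The clique on vertices [8, 9, 10, 11] has size 4 > 3, so it alone needs 4 colors.

No, G is not 3-colorable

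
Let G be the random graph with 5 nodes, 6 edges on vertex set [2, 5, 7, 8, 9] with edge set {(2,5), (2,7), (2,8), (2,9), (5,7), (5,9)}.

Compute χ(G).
Clique number ω(G) = 3 (lower bound: χ ≥ ω).
The clique on [2, 5, 9] has size 3, forcing χ ≥ 3, and the coloring below uses 3 colors, so χ(G) = 3.
A valid 3-coloring: color 1: [2]; color 2: [5, 8]; color 3: [7, 9].

χ(G) = 3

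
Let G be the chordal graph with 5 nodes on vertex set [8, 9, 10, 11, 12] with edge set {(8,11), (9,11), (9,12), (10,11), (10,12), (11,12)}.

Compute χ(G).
Clique number ω(G) = 3 (lower bound: χ ≥ ω).
The clique on [9, 11, 12] has size 3, forcing χ ≥ 3, and the coloring below uses 3 colors, so χ(G) = 3.
A valid 3-coloring: color 1: [11]; color 2: [8, 12]; color 3: [9, 10].

χ(G) = 3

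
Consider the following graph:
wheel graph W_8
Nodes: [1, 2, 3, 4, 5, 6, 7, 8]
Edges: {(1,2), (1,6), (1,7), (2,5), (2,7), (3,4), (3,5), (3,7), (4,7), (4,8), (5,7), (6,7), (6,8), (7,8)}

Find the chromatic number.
Clique number ω(G) = 3 (lower bound: χ ≥ ω).
Odd cycle [6, 8, 4, 3, 5, 2, 1] needs 3 colors (χ ≥ 3).
Vertex 7 is adjacent to every vertex of [1, 2, 3, 4, 5, 6, 8], which already need 3 colors among themselves, so 7 needs a new color (χ ≥ 4).
The coloring below uses 4 colors, so χ(G) = 4.
A valid 4-coloring: color 1: [7]; color 2: [2, 4, 6]; color 3: [1, 3, 8]; color 4: [5].

χ(G) = 4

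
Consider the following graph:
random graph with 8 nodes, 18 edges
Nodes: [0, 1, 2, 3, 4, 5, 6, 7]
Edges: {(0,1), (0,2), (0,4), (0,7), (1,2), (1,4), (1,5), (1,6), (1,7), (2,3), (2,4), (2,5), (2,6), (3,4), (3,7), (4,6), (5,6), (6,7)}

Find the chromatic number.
Clique number ω(G) = 4 (lower bound: χ ≥ ω).
The clique on [0, 1, 2, 4] has size 4, forcing χ ≥ 4, and the coloring below uses 4 colors, so χ(G) = 4.
A valid 4-coloring: color 1: [1, 3]; color 2: [2, 7]; color 3: [4, 5]; color 4: [0, 6].

χ(G) = 4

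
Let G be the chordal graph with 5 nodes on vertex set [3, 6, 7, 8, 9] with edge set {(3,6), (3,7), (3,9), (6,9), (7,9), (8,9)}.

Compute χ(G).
Clique number ω(G) = 3 (lower bound: χ ≥ ω).
The clique on [3, 6, 9] has size 3, forcing χ ≥ 3, and the coloring below uses 3 colors, so χ(G) = 3.
A valid 3-coloring: color 1: [9]; color 2: [3, 8]; color 3: [6, 7].

χ(G) = 3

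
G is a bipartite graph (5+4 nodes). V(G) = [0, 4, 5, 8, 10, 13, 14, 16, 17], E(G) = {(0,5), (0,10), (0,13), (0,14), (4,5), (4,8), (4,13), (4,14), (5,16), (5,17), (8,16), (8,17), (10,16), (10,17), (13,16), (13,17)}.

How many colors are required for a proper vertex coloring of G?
χ(G) = 2

Clique number ω(G) = 2 (lower bound: χ ≥ ω).
The graph is bipartite (no odd cycle), so 2 colors suffice: χ(G) = 2.
A valid 2-coloring: color 1: [5, 8, 10, 13, 14]; color 2: [0, 4, 16, 17].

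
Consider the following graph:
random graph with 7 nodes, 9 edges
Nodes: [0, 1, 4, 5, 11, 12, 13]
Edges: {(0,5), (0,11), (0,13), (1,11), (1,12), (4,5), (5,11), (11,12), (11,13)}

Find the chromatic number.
Clique number ω(G) = 3 (lower bound: χ ≥ ω).
The clique on [0, 11, 13] has size 3, forcing χ ≥ 3, and the coloring below uses 3 colors, so χ(G) = 3.
A valid 3-coloring: color 1: [4, 11]; color 2: [0, 1]; color 3: [5, 12, 13].

χ(G) = 3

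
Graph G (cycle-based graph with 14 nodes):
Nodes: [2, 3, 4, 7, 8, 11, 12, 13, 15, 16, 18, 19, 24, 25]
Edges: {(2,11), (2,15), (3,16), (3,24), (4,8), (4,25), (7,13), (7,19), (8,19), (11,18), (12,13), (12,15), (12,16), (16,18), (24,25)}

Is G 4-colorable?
A valid 4-coloring: color 1: [2, 3, 7, 8, 12, 18, 25]; color 2: [4, 11, 13, 15, 16, 19, 24].
(χ(G) = 2 ≤ 4.)

Yes, G is 4-colorable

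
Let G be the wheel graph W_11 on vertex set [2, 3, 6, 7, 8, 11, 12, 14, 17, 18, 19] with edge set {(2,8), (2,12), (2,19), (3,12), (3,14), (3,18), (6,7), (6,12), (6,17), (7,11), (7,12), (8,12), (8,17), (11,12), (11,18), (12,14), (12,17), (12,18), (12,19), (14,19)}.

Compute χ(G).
Clique number ω(G) = 3 (lower bound: χ ≥ ω).
The clique on [2, 8, 12] has size 3, forcing χ ≥ 3, and the coloring below uses 3 colors, so χ(G) = 3.
A valid 3-coloring: color 1: [12]; color 2: [2, 7, 14, 17, 18]; color 3: [3, 6, 8, 11, 19].

χ(G) = 3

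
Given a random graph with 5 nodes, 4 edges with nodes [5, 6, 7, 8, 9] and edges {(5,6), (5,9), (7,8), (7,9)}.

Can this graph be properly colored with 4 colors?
Yes, G is 4-colorable

A valid 4-coloring: color 1: [5, 7]; color 2: [6, 8, 9].
(χ(G) = 2 ≤ 4.)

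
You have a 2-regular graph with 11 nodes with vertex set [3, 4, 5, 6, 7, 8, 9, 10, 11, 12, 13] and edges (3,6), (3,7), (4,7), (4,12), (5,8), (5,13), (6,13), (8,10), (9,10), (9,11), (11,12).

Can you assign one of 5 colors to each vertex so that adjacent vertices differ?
A valid 5-coloring: color 1: [3, 4, 5, 10, 11]; color 2: [6, 7, 8, 9, 12]; color 3: [13].
(χ(G) = 3 ≤ 5.)

Yes, G is 5-colorable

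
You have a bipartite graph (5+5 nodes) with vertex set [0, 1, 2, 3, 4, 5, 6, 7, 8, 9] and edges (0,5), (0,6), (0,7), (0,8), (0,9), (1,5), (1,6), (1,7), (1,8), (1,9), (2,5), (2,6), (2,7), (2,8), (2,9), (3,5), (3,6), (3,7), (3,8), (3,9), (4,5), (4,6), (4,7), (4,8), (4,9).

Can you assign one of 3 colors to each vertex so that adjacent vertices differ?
Yes, G is 3-colorable

A valid 3-coloring: color 1: [0, 1, 2, 3, 4]; color 2: [5, 6, 7, 8, 9].
(χ(G) = 2 ≤ 3.)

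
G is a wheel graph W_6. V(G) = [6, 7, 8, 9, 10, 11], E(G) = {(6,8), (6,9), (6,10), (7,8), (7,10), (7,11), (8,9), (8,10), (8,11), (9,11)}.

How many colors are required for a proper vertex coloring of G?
χ(G) = 4

Clique number ω(G) = 3 (lower bound: χ ≥ ω).
Odd cycle [7, 10, 6, 9, 11] needs 3 colors (χ ≥ 3).
Vertex 8 is adjacent to every vertex of [6, 7, 9, 10, 11], which already need 3 colors among themselves, so 8 needs a new color (χ ≥ 4).
The coloring below uses 4 colors, so χ(G) = 4.
A valid 4-coloring: color 1: [8]; color 2: [7, 9]; color 3: [10, 11]; color 4: [6].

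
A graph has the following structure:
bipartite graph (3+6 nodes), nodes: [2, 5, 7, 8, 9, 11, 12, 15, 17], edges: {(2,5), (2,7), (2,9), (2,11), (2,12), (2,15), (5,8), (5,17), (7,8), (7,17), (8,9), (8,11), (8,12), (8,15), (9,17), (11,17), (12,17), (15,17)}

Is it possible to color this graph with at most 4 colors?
Yes, G is 4-colorable

A valid 4-coloring: color 1: [2, 8, 17]; color 2: [5, 7, 9, 11, 12, 15].
(χ(G) = 2 ≤ 4.)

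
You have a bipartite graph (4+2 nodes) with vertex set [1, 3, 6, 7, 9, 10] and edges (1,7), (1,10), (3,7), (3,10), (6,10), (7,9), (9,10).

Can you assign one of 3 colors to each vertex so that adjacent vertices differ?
A valid 3-coloring: color 1: [7, 10]; color 2: [1, 3, 6, 9].
(χ(G) = 2 ≤ 3.)

Yes, G is 3-colorable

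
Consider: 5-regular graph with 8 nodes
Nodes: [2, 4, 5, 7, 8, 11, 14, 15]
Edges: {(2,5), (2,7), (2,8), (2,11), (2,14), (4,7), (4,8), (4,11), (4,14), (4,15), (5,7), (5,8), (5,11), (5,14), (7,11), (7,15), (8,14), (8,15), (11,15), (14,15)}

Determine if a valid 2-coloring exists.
No, G is not 2-colorable

The clique on vertices [2, 5, 8, 14] has size 4 > 2, so it alone needs 4 colors.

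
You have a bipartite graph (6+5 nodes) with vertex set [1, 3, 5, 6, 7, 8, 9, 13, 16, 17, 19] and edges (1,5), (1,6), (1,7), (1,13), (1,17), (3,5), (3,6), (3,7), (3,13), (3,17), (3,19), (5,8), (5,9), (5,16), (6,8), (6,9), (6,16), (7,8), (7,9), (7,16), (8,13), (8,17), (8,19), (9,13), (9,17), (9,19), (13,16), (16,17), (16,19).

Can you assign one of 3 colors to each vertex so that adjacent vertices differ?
A valid 3-coloring: color 1: [1, 3, 8, 9, 16]; color 2: [5, 6, 7, 13, 17, 19].
(χ(G) = 2 ≤ 3.)

Yes, G is 3-colorable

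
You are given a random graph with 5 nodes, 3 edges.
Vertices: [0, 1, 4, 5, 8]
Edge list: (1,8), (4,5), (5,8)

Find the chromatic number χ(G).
χ(G) = 2

Clique number ω(G) = 2 (lower bound: χ ≥ ω).
The graph is bipartite (no odd cycle), so 2 colors suffice: χ(G) = 2.
A valid 2-coloring: color 1: [0, 1, 5]; color 2: [4, 8].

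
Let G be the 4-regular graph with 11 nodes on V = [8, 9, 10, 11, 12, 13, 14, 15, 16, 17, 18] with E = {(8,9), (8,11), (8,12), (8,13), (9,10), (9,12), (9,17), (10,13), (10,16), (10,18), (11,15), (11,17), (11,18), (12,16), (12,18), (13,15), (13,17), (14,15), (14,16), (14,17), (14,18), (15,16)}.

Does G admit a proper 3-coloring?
Yes, G is 3-colorable

A valid 3-coloring: color 1: [8, 15, 17, 18]; color 2: [10, 11, 12, 14]; color 3: [9, 13, 16].
(χ(G) = 3 ≤ 3.)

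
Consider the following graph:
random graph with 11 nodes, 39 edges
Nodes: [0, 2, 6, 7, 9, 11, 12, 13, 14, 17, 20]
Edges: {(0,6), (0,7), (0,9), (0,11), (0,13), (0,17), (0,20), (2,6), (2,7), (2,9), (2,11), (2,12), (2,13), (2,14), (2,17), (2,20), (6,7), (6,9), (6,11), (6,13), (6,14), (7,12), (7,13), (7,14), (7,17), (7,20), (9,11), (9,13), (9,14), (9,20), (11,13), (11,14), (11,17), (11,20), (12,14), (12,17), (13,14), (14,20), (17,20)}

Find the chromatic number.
Clique number ω(G) = 6 (lower bound: χ ≥ ω).
The clique on [2, 6, 9, 11, 13, 14] has size 6, forcing χ ≥ 6, and the coloring below uses 6 colors, so χ(G) = 6.
A valid 6-coloring: color 1: [0, 2]; color 2: [14, 17]; color 3: [7, 11]; color 4: [6, 12, 20]; color 5: [9]; color 6: [13].

χ(G) = 6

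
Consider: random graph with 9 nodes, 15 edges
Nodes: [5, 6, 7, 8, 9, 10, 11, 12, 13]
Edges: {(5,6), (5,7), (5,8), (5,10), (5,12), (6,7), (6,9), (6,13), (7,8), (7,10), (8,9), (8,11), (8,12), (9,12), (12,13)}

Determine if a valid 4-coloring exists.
Yes, G is 4-colorable

A valid 4-coloring: color 1: [6, 8, 10]; color 2: [5, 9, 11, 13]; color 3: [7, 12].
(χ(G) = 3 ≤ 4.)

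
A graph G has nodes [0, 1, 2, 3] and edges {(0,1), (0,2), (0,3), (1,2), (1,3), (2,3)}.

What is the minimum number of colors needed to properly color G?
Clique number ω(G) = 4 (lower bound: χ ≥ ω).
The clique on [0, 1, 2, 3] has size 4, forcing χ ≥ 4, and the coloring below uses 4 colors, so χ(G) = 4.
A valid 4-coloring: color 1: [3]; color 2: [1]; color 3: [2]; color 4: [0].

χ(G) = 4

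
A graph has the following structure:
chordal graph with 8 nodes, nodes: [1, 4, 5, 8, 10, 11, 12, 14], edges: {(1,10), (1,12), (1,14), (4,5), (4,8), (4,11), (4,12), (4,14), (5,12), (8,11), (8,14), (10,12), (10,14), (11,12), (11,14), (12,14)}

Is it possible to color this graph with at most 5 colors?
Yes, G is 5-colorable

A valid 5-coloring: color 1: [5, 14]; color 2: [8, 12]; color 3: [1, 4]; color 4: [10, 11].
(χ(G) = 4 ≤ 5.)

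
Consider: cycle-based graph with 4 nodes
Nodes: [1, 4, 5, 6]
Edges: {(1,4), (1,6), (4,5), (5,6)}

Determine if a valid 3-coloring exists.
A valid 3-coloring: color 1: [1, 5]; color 2: [4, 6].
(χ(G) = 2 ≤ 3.)

Yes, G is 3-colorable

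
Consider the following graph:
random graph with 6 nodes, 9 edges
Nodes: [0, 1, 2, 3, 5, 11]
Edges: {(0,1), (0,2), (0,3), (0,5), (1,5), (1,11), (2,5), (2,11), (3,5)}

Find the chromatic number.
χ(G) = 3

Clique number ω(G) = 3 (lower bound: χ ≥ ω).
The clique on [0, 1, 5] has size 3, forcing χ ≥ 3, and the coloring below uses 3 colors, so χ(G) = 3.
A valid 3-coloring: color 1: [0, 11]; color 2: [5]; color 3: [1, 2, 3].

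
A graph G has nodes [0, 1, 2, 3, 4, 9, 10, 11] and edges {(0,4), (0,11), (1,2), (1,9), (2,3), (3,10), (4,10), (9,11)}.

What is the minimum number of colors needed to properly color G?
χ(G) = 2

Clique number ω(G) = 2 (lower bound: χ ≥ ω).
The graph is bipartite (no odd cycle), so 2 colors suffice: χ(G) = 2.
A valid 2-coloring: color 1: [1, 3, 4, 11]; color 2: [0, 2, 9, 10].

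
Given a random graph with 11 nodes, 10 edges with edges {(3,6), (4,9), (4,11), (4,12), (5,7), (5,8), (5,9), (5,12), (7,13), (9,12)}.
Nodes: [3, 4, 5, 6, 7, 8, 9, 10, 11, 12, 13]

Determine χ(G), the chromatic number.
Clique number ω(G) = 3 (lower bound: χ ≥ ω).
The clique on [4, 9, 12] has size 3, forcing χ ≥ 3, and the coloring below uses 3 colors, so χ(G) = 3.
A valid 3-coloring: color 1: [3, 4, 5, 10, 13]; color 2: [6, 7, 8, 9, 11]; color 3: [12].

χ(G) = 3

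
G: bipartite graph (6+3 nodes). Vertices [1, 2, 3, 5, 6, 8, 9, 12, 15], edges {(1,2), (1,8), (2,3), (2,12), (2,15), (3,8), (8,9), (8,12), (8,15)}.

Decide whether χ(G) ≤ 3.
A valid 3-coloring: color 1: [2, 5, 6, 8]; color 2: [1, 3, 9, 12, 15].
(χ(G) = 2 ≤ 3.)

Yes, G is 3-colorable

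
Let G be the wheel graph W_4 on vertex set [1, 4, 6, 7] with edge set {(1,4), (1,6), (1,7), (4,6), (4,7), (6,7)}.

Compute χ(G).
χ(G) = 4

Clique number ω(G) = 4 (lower bound: χ ≥ ω).
The clique on [1, 4, 6, 7] has size 4, forcing χ ≥ 4, and the coloring below uses 4 colors, so χ(G) = 4.
A valid 4-coloring: color 1: [4]; color 2: [1]; color 3: [6]; color 4: [7].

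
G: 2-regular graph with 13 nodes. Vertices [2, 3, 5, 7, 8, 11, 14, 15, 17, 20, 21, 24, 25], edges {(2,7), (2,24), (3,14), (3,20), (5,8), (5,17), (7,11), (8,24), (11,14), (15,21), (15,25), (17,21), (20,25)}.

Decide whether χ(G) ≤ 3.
A valid 3-coloring: color 1: [2, 3, 8, 11, 21, 25]; color 2: [7, 14, 15, 17, 20, 24]; color 3: [5].
(χ(G) = 3 ≤ 3.)

Yes, G is 3-colorable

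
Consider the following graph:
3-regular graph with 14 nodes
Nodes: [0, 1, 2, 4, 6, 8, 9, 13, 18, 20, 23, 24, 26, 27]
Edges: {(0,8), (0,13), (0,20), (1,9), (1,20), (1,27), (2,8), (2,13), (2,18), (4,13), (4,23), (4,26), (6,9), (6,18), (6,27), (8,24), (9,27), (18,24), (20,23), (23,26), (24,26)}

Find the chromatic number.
χ(G) = 3

Clique number ω(G) = 3 (lower bound: χ ≥ ω).
The clique on [1, 9, 27] has size 3, forcing χ ≥ 3, and the coloring below uses 3 colors, so χ(G) = 3.
A valid 3-coloring: color 1: [0, 1, 2, 6, 23, 24]; color 2: [4, 8, 18, 20, 27]; color 3: [9, 13, 26].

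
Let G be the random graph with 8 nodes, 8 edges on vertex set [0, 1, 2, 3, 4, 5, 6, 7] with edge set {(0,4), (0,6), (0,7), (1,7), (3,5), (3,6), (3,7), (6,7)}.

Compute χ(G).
Clique number ω(G) = 3 (lower bound: χ ≥ ω).
The clique on [0, 6, 7] has size 3, forcing χ ≥ 3, and the coloring below uses 3 colors, so χ(G) = 3.
A valid 3-coloring: color 1: [2, 4, 5, 7]; color 2: [0, 1, 3]; color 3: [6].

χ(G) = 3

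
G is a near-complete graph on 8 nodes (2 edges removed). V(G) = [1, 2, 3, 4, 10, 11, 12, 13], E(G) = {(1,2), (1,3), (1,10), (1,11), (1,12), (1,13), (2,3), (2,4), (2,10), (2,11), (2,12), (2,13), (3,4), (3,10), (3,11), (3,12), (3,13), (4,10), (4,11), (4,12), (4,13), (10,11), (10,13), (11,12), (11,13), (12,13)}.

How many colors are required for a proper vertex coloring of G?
χ(G) = 6

Clique number ω(G) = 6 (lower bound: χ ≥ ω).
The clique on [1, 2, 3, 10, 11, 13] has size 6, forcing χ ≥ 6, and the coloring below uses 6 colors, so χ(G) = 6.
A valid 6-coloring: color 1: [13]; color 2: [3]; color 3: [11]; color 4: [2]; color 5: [10, 12]; color 6: [1, 4].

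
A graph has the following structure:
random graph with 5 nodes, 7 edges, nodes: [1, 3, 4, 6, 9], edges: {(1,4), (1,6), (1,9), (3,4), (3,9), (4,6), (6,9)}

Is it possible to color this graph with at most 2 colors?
No, G is not 2-colorable

The clique on vertices [1, 6, 9] has size 3 > 2, so it alone needs 3 colors.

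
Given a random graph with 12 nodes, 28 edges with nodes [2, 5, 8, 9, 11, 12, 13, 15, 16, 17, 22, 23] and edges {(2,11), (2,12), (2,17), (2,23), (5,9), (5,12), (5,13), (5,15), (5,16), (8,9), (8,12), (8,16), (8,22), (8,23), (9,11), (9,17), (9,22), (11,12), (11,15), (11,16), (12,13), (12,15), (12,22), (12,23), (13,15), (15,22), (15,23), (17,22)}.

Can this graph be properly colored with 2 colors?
No, G is not 2-colorable

The clique on vertices [5, 12, 13, 15] has size 4 > 2, so it alone needs 4 colors.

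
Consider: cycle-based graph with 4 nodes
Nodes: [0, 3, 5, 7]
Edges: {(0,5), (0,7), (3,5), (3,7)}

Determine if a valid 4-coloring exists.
A valid 4-coloring: color 1: [0, 3]; color 2: [5, 7].
(χ(G) = 2 ≤ 4.)

Yes, G is 4-colorable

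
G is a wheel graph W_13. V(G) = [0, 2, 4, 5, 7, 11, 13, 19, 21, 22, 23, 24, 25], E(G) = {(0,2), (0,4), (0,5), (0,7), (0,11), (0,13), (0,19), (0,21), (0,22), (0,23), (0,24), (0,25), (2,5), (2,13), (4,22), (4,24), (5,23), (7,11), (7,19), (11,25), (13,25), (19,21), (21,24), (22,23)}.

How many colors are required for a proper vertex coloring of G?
χ(G) = 3

Clique number ω(G) = 3 (lower bound: χ ≥ ω).
The clique on [0, 2, 13] has size 3, forcing χ ≥ 3, and the coloring below uses 3 colors, so χ(G) = 3.
A valid 3-coloring: color 1: [0]; color 2: [5, 11, 13, 19, 22, 24]; color 3: [2, 4, 7, 21, 23, 25].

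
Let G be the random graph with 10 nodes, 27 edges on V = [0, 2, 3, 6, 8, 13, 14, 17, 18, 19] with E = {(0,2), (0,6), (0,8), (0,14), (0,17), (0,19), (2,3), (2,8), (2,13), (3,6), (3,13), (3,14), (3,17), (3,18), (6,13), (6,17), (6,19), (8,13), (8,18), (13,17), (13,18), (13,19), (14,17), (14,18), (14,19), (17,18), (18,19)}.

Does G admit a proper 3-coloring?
The clique on vertices [3, 13, 17, 18] has size 4 > 3, so it alone needs 4 colors.

No, G is not 3-colorable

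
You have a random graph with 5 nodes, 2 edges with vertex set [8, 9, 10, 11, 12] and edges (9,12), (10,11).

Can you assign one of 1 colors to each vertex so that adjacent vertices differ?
No, G is not 1-colorable

Edge (9,12) forces its endpoints to differ, so 1 color is not enough.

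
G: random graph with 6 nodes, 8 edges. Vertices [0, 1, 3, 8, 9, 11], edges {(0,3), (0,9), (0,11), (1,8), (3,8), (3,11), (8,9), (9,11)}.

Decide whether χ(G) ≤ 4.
Yes, G is 4-colorable

A valid 4-coloring: color 1: [0, 8]; color 2: [1, 11]; color 3: [3, 9].
(χ(G) = 3 ≤ 4.)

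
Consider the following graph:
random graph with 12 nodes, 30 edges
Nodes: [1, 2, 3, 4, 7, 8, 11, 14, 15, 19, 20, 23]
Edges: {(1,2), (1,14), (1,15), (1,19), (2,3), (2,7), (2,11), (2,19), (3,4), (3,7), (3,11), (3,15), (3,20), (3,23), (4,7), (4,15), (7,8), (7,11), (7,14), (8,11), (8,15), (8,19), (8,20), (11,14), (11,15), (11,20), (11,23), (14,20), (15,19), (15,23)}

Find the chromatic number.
χ(G) = 4

Clique number ω(G) = 4 (lower bound: χ ≥ ω).
The clique on [2, 3, 7, 11] has size 4, forcing χ ≥ 4, and the coloring below uses 4 colors, so χ(G) = 4.
A valid 4-coloring: color 1: [1, 4, 11]; color 2: [7, 15, 20]; color 3: [3, 14, 19]; color 4: [2, 8, 23].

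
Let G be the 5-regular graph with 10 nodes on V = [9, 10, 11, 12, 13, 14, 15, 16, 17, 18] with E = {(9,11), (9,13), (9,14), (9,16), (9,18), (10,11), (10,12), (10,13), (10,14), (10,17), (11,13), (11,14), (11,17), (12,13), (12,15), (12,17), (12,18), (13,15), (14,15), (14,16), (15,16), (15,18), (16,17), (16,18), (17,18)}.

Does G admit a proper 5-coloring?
Yes, G is 5-colorable

A valid 5-coloring: color 1: [13, 14, 18]; color 2: [9, 10, 15]; color 3: [11, 12, 16]; color 4: [17].
(χ(G) = 4 ≤ 5.)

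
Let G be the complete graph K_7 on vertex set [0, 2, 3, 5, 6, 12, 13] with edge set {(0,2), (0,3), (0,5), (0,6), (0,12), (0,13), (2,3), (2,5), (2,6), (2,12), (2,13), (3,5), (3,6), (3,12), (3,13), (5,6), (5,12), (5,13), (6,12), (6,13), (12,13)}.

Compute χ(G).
Clique number ω(G) = 7 (lower bound: χ ≥ ω).
The clique on [0, 2, 3, 5, 6, 12, 13] has size 7, forcing χ ≥ 7, and the coloring below uses 7 colors, so χ(G) = 7.
A valid 7-coloring: color 1: [13]; color 2: [0]; color 3: [3]; color 4: [5]; color 5: [12]; color 6: [2]; color 7: [6].

χ(G) = 7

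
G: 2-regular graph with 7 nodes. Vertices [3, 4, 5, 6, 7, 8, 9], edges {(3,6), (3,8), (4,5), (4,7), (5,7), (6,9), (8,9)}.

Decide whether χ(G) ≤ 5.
A valid 5-coloring: color 1: [3, 7, 9]; color 2: [5, 6, 8]; color 3: [4].
(χ(G) = 3 ≤ 5.)

Yes, G is 5-colorable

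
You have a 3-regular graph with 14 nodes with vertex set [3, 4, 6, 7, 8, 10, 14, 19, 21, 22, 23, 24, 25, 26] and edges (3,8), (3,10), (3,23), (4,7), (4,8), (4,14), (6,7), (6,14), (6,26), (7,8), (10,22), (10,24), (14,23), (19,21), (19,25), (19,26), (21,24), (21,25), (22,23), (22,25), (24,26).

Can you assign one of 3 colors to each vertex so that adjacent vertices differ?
Yes, G is 3-colorable

A valid 3-coloring: color 1: [8, 10, 14, 25, 26]; color 2: [7, 19, 23, 24]; color 3: [3, 4, 6, 21, 22].
(χ(G) = 3 ≤ 3.)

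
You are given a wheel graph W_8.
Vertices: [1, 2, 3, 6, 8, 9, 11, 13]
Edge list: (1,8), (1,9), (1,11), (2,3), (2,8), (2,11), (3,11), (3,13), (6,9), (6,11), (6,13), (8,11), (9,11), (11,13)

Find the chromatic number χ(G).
χ(G) = 4

Clique number ω(G) = 3 (lower bound: χ ≥ ω).
Odd cycle [13, 6, 9, 1, 8, 2, 3] needs 3 colors (χ ≥ 3).
Vertex 11 is adjacent to every vertex of [1, 2, 3, 6, 8, 9, 13], which already need 3 colors among themselves, so 11 needs a new color (χ ≥ 4).
The coloring below uses 4 colors, so χ(G) = 4.
A valid 4-coloring: color 1: [11]; color 2: [2, 9, 13]; color 3: [1, 3, 6]; color 4: [8].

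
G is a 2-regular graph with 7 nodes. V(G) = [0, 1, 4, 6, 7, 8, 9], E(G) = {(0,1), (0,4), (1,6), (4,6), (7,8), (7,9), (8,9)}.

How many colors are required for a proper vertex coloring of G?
χ(G) = 3

Clique number ω(G) = 3 (lower bound: χ ≥ ω).
The clique on [7, 8, 9] has size 3, forcing χ ≥ 3, and the coloring below uses 3 colors, so χ(G) = 3.
A valid 3-coloring: color 1: [0, 6, 8]; color 2: [1, 4, 7]; color 3: [9].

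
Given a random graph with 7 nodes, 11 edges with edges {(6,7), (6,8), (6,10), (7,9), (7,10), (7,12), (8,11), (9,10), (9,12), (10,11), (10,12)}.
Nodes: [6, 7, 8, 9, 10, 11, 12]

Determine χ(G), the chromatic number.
Clique number ω(G) = 4 (lower bound: χ ≥ ω).
The clique on [7, 9, 10, 12] has size 4, forcing χ ≥ 4, and the coloring below uses 4 colors, so χ(G) = 4.
A valid 4-coloring: color 1: [8, 10]; color 2: [7, 11]; color 3: [6, 9]; color 4: [12].

χ(G) = 4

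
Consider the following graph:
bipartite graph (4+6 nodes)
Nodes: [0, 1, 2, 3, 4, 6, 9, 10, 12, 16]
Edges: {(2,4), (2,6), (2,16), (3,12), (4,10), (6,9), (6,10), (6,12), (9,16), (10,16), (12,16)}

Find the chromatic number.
Clique number ω(G) = 2 (lower bound: χ ≥ ω).
The graph is bipartite (no odd cycle), so 2 colors suffice: χ(G) = 2.
A valid 2-coloring: color 1: [0, 1, 3, 4, 6, 16]; color 2: [2, 9, 10, 12].

χ(G) = 2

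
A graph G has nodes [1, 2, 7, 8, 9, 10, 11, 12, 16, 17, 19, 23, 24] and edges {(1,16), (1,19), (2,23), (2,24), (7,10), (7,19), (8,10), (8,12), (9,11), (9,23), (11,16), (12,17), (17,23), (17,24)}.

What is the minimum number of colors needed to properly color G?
Clique number ω(G) = 2 (lower bound: χ ≥ ω).
Odd cycle [8, 12, 17, 23, 9, 11, 16, 1, 19, 7, 10] needs 3 colors (χ ≥ 3).
The coloring below uses 3 colors, so χ(G) = 3.
A valid 3-coloring: color 1: [2, 7, 8, 9, 16, 17]; color 2: [1, 10, 11, 12, 23, 24]; color 3: [19].

χ(G) = 3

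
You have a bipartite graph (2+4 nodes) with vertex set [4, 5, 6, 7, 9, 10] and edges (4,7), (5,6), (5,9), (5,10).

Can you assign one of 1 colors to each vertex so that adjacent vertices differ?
No, G is not 1-colorable

Edge (4,7) forces its endpoints to differ, so 1 color is not enough.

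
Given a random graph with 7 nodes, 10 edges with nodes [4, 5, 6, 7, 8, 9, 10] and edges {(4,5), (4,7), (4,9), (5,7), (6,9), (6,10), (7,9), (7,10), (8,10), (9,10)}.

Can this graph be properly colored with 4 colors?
A valid 4-coloring: color 1: [6, 7, 8]; color 2: [5, 9]; color 3: [4, 10].
(χ(G) = 3 ≤ 4.)

Yes, G is 4-colorable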